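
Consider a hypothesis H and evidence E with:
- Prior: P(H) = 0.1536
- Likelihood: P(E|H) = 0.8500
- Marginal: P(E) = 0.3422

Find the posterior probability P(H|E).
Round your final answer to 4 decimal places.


Using Bayes' theorem:

P(H|E) = P(E|H) × P(H) / P(E)
       = 0.8500 × 0.1536 / 0.3422
       = 0.13056000 / 0.3422
       = 0.3815

The evidence strengthens our belief in H.
Prior: 0.1536 → Posterior: 0.3815


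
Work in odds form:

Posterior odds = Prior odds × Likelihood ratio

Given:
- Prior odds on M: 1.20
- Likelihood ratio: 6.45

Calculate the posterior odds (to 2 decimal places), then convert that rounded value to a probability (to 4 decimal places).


Step 1: Calculate posterior odds
Posterior odds = Prior odds × LR
               = 1.20 × 6.45
               = 7.74

Step 2: Convert to probability
P(M|E) = Posterior odds / (1 + Posterior odds)
       = 7.74 / (1 + 7.74)
       = 7.74 / 8.74
       = 0.8856

The evidence increased P(M) from 0.5455 to 0.8856.


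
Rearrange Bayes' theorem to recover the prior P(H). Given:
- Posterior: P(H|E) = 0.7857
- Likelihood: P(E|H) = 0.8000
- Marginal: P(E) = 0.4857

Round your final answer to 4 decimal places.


From Bayes' theorem: P(H|E) = P(E|H) × P(H) / P(E)

Rearranging for P(H):
P(H) = P(H|E) × P(E) / P(E|H)
     = 0.7857 × 0.4857 / 0.8000
     = 0.38161449 / 0.8000
     = 0.4770


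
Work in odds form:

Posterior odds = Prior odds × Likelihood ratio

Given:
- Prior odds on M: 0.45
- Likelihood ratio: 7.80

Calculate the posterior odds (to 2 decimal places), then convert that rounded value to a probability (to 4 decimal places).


Step 1: Calculate posterior odds
Posterior odds = Prior odds × LR
               = 0.45 × 7.80
               = 3.51

Step 2: Convert to probability
P(M|E) = Posterior odds / (1 + Posterior odds)
       = 3.51 / (1 + 3.51)
       = 3.51 / 4.51
       = 0.7783

The evidence increased P(M) from 0.3103 to 0.7783.


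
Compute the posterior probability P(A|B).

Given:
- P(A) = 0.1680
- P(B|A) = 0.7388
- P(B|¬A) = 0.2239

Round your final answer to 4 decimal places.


Bayes' theorem: P(A|B) = P(B|A) × P(A) / P(B)

Step 1: Calculate P(B) using law of total probability
P(B) = P(B|A)P(A) + P(B|¬A)P(¬A)
     = 0.7388 × 0.1680 + 0.2239 × 0.8320
     = 0.12411840 + 0.18628480
     = 0.31040320

Step 2: Apply Bayes' theorem
P(A|B) = P(B|A) × P(A) / P(B)
       = 0.12411840 / 0.31040320
       = 0.3999


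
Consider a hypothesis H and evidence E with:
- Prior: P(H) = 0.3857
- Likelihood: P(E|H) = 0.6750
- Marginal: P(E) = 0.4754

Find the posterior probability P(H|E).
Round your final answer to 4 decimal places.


Using Bayes' theorem:

P(H|E) = P(E|H) × P(H) / P(E)
       = 0.6750 × 0.3857 / 0.4754
       = 0.26034750 / 0.4754
       = 0.5476

The evidence strengthens our belief in H.
Prior: 0.3857 → Posterior: 0.5476


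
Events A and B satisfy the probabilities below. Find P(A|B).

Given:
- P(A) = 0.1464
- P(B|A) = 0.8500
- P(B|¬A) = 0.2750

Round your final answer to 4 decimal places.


Bayes' theorem: P(A|B) = P(B|A) × P(A) / P(B)

Step 1: Calculate P(B) using law of total probability
P(B) = P(B|A)P(A) + P(B|¬A)P(¬A)
     = 0.8500 × 0.1464 + 0.2750 × 0.8536
     = 0.12444000 + 0.23474000
     = 0.35918000

Step 2: Apply Bayes' theorem
P(A|B) = P(B|A) × P(A) / P(B)
       = 0.12444000 / 0.35918000
       = 0.3465


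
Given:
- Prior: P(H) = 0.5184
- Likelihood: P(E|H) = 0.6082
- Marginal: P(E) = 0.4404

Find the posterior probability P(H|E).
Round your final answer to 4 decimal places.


Using Bayes' theorem:

P(H|E) = P(E|H) × P(H) / P(E)
       = 0.6082 × 0.5184 / 0.4404
       = 0.31529088 / 0.4404
       = 0.7159

The evidence strengthens our belief in H.
Prior: 0.5184 → Posterior: 0.7159


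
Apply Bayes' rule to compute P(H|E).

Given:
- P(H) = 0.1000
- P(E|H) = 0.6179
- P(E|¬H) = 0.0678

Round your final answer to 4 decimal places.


Bayes' theorem: P(H|E) = P(E|H) × P(H) / P(E)

Step 1: Calculate P(E) using law of total probability
P(E) = P(E|H)P(H) + P(E|¬H)P(¬H)
     = 0.6179 × 0.1000 + 0.0678 × 0.9000
     = 0.06179000 + 0.06102000
     = 0.12281000

Step 2: Apply Bayes' theorem
P(H|E) = P(E|H) × P(H) / P(E)
       = 0.06179000 / 0.12281000
       = 0.5031


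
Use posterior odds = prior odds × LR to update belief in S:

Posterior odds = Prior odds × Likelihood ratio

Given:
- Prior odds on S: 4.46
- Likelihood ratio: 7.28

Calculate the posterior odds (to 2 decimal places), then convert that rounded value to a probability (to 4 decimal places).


Step 1: Calculate posterior odds
Posterior odds = Prior odds × LR
               = 4.46 × 7.28
               = 32.47

Step 2: Convert to probability
P(S|E) = Posterior odds / (1 + Posterior odds)
       = 32.47 / (1 + 32.47)
       = 32.47 / 33.47
       = 0.9701

The evidence increased P(S) from 0.8168 to 0.9701.


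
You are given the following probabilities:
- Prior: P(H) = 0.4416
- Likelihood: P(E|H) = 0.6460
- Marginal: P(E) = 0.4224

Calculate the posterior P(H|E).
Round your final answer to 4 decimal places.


Using Bayes' theorem:

P(H|E) = P(E|H) × P(H) / P(E)
       = 0.6460 × 0.4416 / 0.4224
       = 0.28527360 / 0.4224
       = 0.6754

The evidence strengthens our belief in H.
Prior: 0.4416 → Posterior: 0.6754


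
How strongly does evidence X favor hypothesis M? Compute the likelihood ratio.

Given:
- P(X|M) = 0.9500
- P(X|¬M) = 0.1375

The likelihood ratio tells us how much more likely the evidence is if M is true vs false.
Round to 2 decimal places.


Likelihood Ratio (LR) = P(X|M) / P(X|¬M)

LR = 0.9500 / 0.1375
   = 6.91

The evidence is 6.91 times more likely if M is true than if M is false.
LR > 1, so observing X raises the odds in favor of M.


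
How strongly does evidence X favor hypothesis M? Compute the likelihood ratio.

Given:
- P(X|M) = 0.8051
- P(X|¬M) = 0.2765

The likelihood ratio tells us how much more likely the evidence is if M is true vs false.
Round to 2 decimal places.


Likelihood Ratio (LR) = P(X|M) / P(X|¬M)

LR = 0.8051 / 0.2765
   = 2.91

The evidence is 2.91 times more likely if M is true than if M is false.
Since LR > 1, the evidence supports M over ¬M.


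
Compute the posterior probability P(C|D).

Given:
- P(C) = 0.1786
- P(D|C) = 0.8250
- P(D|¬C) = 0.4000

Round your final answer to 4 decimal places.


Bayes' theorem: P(C|D) = P(D|C) × P(C) / P(D)

Step 1: Calculate P(D) using law of total probability
P(D) = P(D|C)P(C) + P(D|¬C)P(¬C)
     = 0.8250 × 0.1786 + 0.4000 × 0.8214
     = 0.14734500 + 0.32856000
     = 0.47590500

Step 2: Apply Bayes' theorem
P(C|D) = P(D|C) × P(C) / P(D)
       = 0.14734500 / 0.47590500
       = 0.3096


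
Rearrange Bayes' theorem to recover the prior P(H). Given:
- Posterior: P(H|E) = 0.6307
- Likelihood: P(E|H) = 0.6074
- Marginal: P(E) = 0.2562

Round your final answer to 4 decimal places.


From Bayes' theorem: P(H|E) = P(E|H) × P(H) / P(E)

Rearranging for P(H):
P(H) = P(H|E) × P(E) / P(E|H)
     = 0.6307 × 0.2562 / 0.6074
     = 0.16158534 / 0.6074
     = 0.2660


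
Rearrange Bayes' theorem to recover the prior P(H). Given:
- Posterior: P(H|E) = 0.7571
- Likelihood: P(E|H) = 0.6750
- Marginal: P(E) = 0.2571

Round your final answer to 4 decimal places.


From Bayes' theorem: P(H|E) = P(E|H) × P(H) / P(E)

Rearranging for P(H):
P(H) = P(H|E) × P(E) / P(E|H)
     = 0.7571 × 0.2571 / 0.6750
     = 0.19465041 / 0.6750
     = 0.2884


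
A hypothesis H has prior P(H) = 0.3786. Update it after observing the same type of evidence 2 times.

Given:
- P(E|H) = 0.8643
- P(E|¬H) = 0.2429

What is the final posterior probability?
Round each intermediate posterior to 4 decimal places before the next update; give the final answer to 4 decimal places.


Sequential Bayesian updating:

Initial prior: P(H) = 0.3786

Update 1:
  P(E) = 0.8643 × 0.3786 + 0.2429 × 0.6214 = 0.32722398 + 0.15093806 = 0.47816204
  P(H|E) = 0.32722398 / 0.47816204 = 0.6843

Update 2:
  P(E) = 0.8643 × 0.6843 + 0.2429 × 0.3157 = 0.59144049 + 0.07668353 = 0.66812402
  P(H|E) = 0.59144049 / 0.66812402 = 0.8852

Final posterior: 0.8852


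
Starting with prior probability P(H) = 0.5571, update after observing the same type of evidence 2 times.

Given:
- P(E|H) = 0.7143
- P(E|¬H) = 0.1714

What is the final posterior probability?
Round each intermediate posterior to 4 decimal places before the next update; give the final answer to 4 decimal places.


Sequential Bayesian updating:

Initial prior: P(H) = 0.5571

Update 1:
  P(E) = 0.7143 × 0.5571 + 0.1714 × 0.4429 = 0.39793653 + 0.07591306 = 0.47384959
  P(H|E) = 0.39793653 / 0.47384959 = 0.8398

Update 2:
  P(E) = 0.7143 × 0.8398 + 0.1714 × 0.1602 = 0.59986914 + 0.02745828 = 0.62732742
  P(H|E) = 0.59986914 / 0.62732742 = 0.9562

Final posterior: 0.9562


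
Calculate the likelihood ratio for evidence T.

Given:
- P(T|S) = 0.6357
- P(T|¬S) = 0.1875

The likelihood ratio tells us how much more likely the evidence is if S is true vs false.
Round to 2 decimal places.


Likelihood Ratio (LR) = P(T|S) / P(T|¬S)

LR = 0.6357 / 0.1875
   = 3.39

The evidence is 3.39 times more likely if S is true than if S is false.
Since LR > 1, the evidence supports S over ¬S.


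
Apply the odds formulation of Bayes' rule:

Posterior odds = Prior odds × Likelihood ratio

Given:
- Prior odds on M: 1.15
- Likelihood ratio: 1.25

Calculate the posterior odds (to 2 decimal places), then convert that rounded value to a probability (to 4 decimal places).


Step 1: Calculate posterior odds
Posterior odds = Prior odds × LR
               = 1.15 × 1.25
               = 1.44

Step 2: Convert to probability
P(M|E) = Posterior odds / (1 + Posterior odds)
       = 1.44 / (1 + 1.44)
       = 1.44 / 2.44
       = 0.5902

The evidence increased P(M) from 0.5349 to 0.5902.


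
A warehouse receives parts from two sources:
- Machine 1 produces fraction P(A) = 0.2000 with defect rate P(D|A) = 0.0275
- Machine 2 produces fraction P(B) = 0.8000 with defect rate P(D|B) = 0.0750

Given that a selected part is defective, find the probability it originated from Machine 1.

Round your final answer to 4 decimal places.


Let A = from Machine 1, D = defective

Given:
- P(A) = 0.2000, P(B) = 0.8000
- P(D|A) = 0.0275, P(D|B) = 0.0750

Step 1: Find P(D)
P(D) = P(D|A)P(A) + P(D|B)P(B)
     = 0.0275 × 0.2000 + 0.0750 × 0.8000
     = 0.00550000 + 0.06000000
     = 0.06550000

Step 2: Apply Bayes' theorem
P(A|D) = P(D|A)P(A) / P(D)
       = 0.00550000 / 0.06550000
       = 0.0840


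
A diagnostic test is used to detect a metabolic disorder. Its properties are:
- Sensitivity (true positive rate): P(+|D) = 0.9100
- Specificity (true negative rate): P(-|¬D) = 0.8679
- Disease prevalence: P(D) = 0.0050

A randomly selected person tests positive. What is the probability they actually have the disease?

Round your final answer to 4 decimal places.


Let D = has disease, + = positive test

Given:
- P(D) = 0.0050 (prevalence)
- P(+|D) = 0.9100 (sensitivity)
- P(-|¬D) = 0.8679 (specificity)
- P(+|¬D) = 0.1321 (false positive rate = 1 - specificity)

Step 1: Find P(+)
P(+) = P(+|D)P(D) + P(+|¬D)P(¬D)
     = 0.9100 × 0.0050 + 0.1321 × 0.9950
     = 0.00455000 + 0.13143950
     = 0.13598950

Step 2: Apply Bayes' theorem for P(D|+)
P(D|+) = P(+|D)P(D) / P(+)
       = 0.00455000 / 0.13598950
       = 0.0335


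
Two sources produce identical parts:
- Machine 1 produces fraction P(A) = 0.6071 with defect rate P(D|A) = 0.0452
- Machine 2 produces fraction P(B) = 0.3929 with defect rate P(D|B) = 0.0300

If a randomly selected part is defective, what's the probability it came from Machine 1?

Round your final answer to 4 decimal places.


Let A = from Machine 1, D = defective

Given:
- P(A) = 0.6071, P(B) = 0.3929
- P(D|A) = 0.0452, P(D|B) = 0.0300

Step 1: Find P(D)
P(D) = P(D|A)P(A) + P(D|B)P(B)
     = 0.0452 × 0.6071 + 0.0300 × 0.3929
     = 0.02744092 + 0.01178700
     = 0.03922792

Step 2: Apply Bayes' theorem
P(A|D) = P(D|A)P(A) / P(D)
       = 0.02744092 / 0.03922792
       = 0.6995


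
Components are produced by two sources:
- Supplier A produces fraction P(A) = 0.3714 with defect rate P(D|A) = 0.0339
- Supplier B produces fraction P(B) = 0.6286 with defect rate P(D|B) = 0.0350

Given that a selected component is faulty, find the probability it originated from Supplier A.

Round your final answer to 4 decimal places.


Let A = from Supplier A, D = faulty

Given:
- P(A) = 0.3714, P(B) = 0.6286
- P(D|A) = 0.0339, P(D|B) = 0.0350

Step 1: Find P(D)
P(D) = P(D|A)P(A) + P(D|B)P(B)
     = 0.0339 × 0.3714 + 0.0350 × 0.6286
     = 0.01259046 + 0.02200100
     = 0.03459146

Step 2: Apply Bayes' theorem
P(A|D) = P(D|A)P(A) / P(D)
       = 0.01259046 / 0.03459146
       = 0.3640


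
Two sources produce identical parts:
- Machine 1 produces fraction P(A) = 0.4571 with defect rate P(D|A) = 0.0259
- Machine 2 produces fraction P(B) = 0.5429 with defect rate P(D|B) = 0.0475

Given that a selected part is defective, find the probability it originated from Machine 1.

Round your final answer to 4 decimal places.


Let A = from Machine 1, D = defective

Given:
- P(A) = 0.4571, P(B) = 0.5429
- P(D|A) = 0.0259, P(D|B) = 0.0475

Step 1: Find P(D)
P(D) = P(D|A)P(A) + P(D|B)P(B)
     = 0.0259 × 0.4571 + 0.0475 × 0.5429
     = 0.01183889 + 0.02578775
     = 0.03762664

Step 2: Apply Bayes' theorem
P(A|D) = P(D|A)P(A) / P(D)
       = 0.01183889 / 0.03762664
       = 0.3146


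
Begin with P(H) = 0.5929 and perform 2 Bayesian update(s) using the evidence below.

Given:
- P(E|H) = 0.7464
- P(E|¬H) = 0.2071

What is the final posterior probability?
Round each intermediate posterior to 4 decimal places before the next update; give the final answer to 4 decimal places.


Sequential Bayesian updating:

Initial prior: P(H) = 0.5929

Update 1:
  P(E) = 0.7464 × 0.5929 + 0.2071 × 0.4071 = 0.44254056 + 0.08431041 = 0.52685097
  P(H|E) = 0.44254056 / 0.52685097 = 0.8400

Update 2:
  P(E) = 0.7464 × 0.8400 + 0.2071 × 0.1600 = 0.62697600 + 0.03313600 = 0.66011200
  P(H|E) = 0.62697600 / 0.66011200 = 0.9498

Final posterior: 0.9498


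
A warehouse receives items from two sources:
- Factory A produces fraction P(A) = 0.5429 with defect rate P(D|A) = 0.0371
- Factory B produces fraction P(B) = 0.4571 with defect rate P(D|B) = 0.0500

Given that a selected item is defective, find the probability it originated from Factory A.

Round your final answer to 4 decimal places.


Let A = from Factory A, D = defective

Given:
- P(A) = 0.5429, P(B) = 0.4571
- P(D|A) = 0.0371, P(D|B) = 0.0500

Step 1: Find P(D)
P(D) = P(D|A)P(A) + P(D|B)P(B)
     = 0.0371 × 0.5429 + 0.0500 × 0.4571
     = 0.02014159 + 0.02285500
     = 0.04299659

Step 2: Apply Bayes' theorem
P(A|D) = P(D|A)P(A) / P(D)
       = 0.02014159 / 0.04299659
       = 0.4684


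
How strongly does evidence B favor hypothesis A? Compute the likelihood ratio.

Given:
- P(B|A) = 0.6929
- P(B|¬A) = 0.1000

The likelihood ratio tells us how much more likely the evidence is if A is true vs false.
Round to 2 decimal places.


Likelihood Ratio (LR) = P(B|A) / P(B|¬A)

LR = 0.6929 / 0.1000
   = 6.93

The evidence is 6.93 times more likely if A is true than if A is false.
LR > 1, so observing B raises the odds in favor of A.


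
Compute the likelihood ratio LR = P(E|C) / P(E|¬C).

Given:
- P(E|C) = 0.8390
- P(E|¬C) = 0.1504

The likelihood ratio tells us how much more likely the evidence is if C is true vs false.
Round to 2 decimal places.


Likelihood Ratio (LR) = P(E|C) / P(E|¬C)

LR = 0.8390 / 0.1504
   = 5.58

The evidence is 5.58 times more likely if C is true than if C is false.
Since LR > 1, the evidence supports C over ¬C.


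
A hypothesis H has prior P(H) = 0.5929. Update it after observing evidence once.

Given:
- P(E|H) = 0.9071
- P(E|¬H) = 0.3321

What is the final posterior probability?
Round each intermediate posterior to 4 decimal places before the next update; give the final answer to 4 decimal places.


Sequential Bayesian updating:

Initial prior: P(H) = 0.5929

Update 1:
  P(E) = 0.9071 × 0.5929 + 0.3321 × 0.4071 = 0.53781959 + 0.13519791 = 0.67301750
  P(H|E) = 0.53781959 / 0.67301750 = 0.7991

Final posterior: 0.7991


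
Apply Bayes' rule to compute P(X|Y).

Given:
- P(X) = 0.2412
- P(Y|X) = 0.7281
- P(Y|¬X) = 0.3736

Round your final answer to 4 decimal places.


Bayes' theorem: P(X|Y) = P(Y|X) × P(X) / P(Y)

Step 1: Calculate P(Y) using law of total probability
P(Y) = P(Y|X)P(X) + P(Y|¬X)P(¬X)
     = 0.7281 × 0.2412 + 0.3736 × 0.7588
     = 0.17561772 + 0.28348768
     = 0.45910540

Step 2: Apply Bayes' theorem
P(X|Y) = P(Y|X) × P(X) / P(Y)
       = 0.17561772 / 0.45910540
       = 0.3825


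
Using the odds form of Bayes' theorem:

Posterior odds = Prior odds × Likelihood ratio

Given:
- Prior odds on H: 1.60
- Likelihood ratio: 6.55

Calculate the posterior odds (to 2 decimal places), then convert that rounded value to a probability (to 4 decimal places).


Step 1: Calculate posterior odds
Posterior odds = Prior odds × LR
               = 1.60 × 6.55
               = 10.48

Step 2: Convert to probability
P(H|E) = Posterior odds / (1 + Posterior odds)
       = 10.48 / (1 + 10.48)
       = 10.48 / 11.48
       = 0.9129

The evidence increased P(H) from 0.6154 to 0.9129.


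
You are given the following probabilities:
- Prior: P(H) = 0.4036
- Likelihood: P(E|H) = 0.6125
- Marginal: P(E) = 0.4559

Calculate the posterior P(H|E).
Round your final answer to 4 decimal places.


Using Bayes' theorem:

P(H|E) = P(E|H) × P(H) / P(E)
       = 0.6125 × 0.4036 / 0.4559
       = 0.24720500 / 0.4559
       = 0.5422

The evidence strengthens our belief in H.
Prior: 0.4036 → Posterior: 0.5422


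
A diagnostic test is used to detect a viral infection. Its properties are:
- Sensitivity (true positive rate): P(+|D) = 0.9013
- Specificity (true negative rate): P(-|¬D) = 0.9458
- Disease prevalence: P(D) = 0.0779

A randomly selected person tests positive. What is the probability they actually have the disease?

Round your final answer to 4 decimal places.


Let D = has disease, + = positive test

Given:
- P(D) = 0.0779 (prevalence)
- P(+|D) = 0.9013 (sensitivity)
- P(-|¬D) = 0.9458 (specificity)
- P(+|¬D) = 0.0542 (false positive rate = 1 - specificity)

Step 1: Find P(+)
P(+) = P(+|D)P(D) + P(+|¬D)P(¬D)
     = 0.9013 × 0.0779 + 0.0542 × 0.9221
     = 0.07021127 + 0.04997782
     = 0.12018909

Step 2: Apply Bayes' theorem for P(D|+)
P(D|+) = P(+|D)P(D) / P(+)
       = 0.07021127 / 0.12018909
       = 0.5842


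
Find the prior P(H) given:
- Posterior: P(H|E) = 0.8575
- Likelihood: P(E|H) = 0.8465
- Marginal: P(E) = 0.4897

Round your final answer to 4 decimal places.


From Bayes' theorem: P(H|E) = P(E|H) × P(H) / P(E)

Rearranging for P(H):
P(H) = P(H|E) × P(E) / P(E|H)
     = 0.8575 × 0.4897 / 0.8465
     = 0.41991775 / 0.8465
     = 0.4961


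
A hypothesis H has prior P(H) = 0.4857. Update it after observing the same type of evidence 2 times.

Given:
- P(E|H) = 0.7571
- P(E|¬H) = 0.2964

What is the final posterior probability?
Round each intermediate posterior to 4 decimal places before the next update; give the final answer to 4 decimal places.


Sequential Bayesian updating:

Initial prior: P(H) = 0.4857

Update 1:
  P(E) = 0.7571 × 0.4857 + 0.2964 × 0.5143 = 0.36772347 + 0.15243852 = 0.52016199
  P(H|E) = 0.36772347 / 0.52016199 = 0.7069

Update 2:
  P(E) = 0.7571 × 0.7069 + 0.2964 × 0.2931 = 0.53519399 + 0.08687484 = 0.62206883
  P(H|E) = 0.53519399 / 0.62206883 = 0.8603

Final posterior: 0.8603


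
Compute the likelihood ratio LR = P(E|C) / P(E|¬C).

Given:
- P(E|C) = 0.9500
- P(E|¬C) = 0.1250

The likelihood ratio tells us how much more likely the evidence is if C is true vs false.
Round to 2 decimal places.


Likelihood Ratio (LR) = P(E|C) / P(E|¬C)

LR = 0.9500 / 0.1250
   = 7.60

The evidence is 7.60 times more likely if C is true than if C is false.
Because LR exceeds 1, E is evidence for C.


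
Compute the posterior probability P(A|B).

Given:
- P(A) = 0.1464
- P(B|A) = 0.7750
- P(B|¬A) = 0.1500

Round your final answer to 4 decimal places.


Bayes' theorem: P(A|B) = P(B|A) × P(A) / P(B)

Step 1: Calculate P(B) using law of total probability
P(B) = P(B|A)P(A) + P(B|¬A)P(¬A)
     = 0.7750 × 0.1464 + 0.1500 × 0.8536
     = 0.11346000 + 0.12804000
     = 0.24150000

Step 2: Apply Bayes' theorem
P(A|B) = P(B|A) × P(A) / P(B)
       = 0.11346000 / 0.24150000
       = 0.4698


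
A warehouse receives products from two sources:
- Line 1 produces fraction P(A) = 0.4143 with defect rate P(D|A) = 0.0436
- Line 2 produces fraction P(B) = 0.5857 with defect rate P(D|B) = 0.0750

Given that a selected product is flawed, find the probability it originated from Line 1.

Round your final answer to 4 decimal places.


Let A = from Line 1, D = flawed

Given:
- P(A) = 0.4143, P(B) = 0.5857
- P(D|A) = 0.0436, P(D|B) = 0.0750

Step 1: Find P(D)
P(D) = P(D|A)P(A) + P(D|B)P(B)
     = 0.0436 × 0.4143 + 0.0750 × 0.5857
     = 0.01806348 + 0.04392750
     = 0.06199098

Step 2: Apply Bayes' theorem
P(A|D) = P(D|A)P(A) / P(D)
       = 0.01806348 / 0.06199098
       = 0.2914


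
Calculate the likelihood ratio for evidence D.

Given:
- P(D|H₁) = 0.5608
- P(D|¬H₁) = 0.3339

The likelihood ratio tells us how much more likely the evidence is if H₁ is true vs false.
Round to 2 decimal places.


Likelihood Ratio (LR) = P(D|H₁) / P(D|¬H₁)

LR = 0.5608 / 0.3339
   = 1.68

The evidence is 1.68 times more likely if H₁ is true than if H₁ is false.
LR > 1, so observing D raises the odds in favor of H₁.


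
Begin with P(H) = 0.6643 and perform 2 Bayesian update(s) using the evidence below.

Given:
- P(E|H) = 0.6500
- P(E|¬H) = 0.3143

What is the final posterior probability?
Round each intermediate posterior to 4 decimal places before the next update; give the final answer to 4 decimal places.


Sequential Bayesian updating:

Initial prior: P(H) = 0.6643

Update 1:
  P(E) = 0.6500 × 0.6643 + 0.3143 × 0.3357 = 0.43179500 + 0.10551051 = 0.53730551
  P(H|E) = 0.43179500 / 0.53730551 = 0.8036

Update 2:
  P(E) = 0.6500 × 0.8036 + 0.3143 × 0.1964 = 0.52234000 + 0.06172852 = 0.58406852
  P(H|E) = 0.52234000 / 0.58406852 = 0.8943

Final posterior: 0.8943


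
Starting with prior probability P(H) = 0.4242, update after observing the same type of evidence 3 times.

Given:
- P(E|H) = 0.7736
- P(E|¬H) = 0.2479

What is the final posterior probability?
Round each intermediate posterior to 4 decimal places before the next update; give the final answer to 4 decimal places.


Sequential Bayesian updating:

Initial prior: P(H) = 0.4242

Update 1:
  P(E) = 0.7736 × 0.4242 + 0.2479 × 0.5758 = 0.32816112 + 0.14274082 = 0.47090194
  P(H|E) = 0.32816112 / 0.47090194 = 0.6969

Update 2:
  P(E) = 0.7736 × 0.6969 + 0.2479 × 0.3031 = 0.53912184 + 0.07513849 = 0.61426033
  P(H|E) = 0.53912184 / 0.61426033 = 0.8777

Update 3:
  P(E) = 0.7736 × 0.8777 + 0.2479 × 0.1223 = 0.67898872 + 0.03031817 = 0.70930689
  P(H|E) = 0.67898872 / 0.70930689 = 0.9573

Final posterior: 0.9573


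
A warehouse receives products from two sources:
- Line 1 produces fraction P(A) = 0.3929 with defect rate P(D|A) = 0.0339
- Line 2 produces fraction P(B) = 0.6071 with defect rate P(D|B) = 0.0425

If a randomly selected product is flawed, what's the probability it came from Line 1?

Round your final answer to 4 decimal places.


Let A = from Line 1, D = flawed

Given:
- P(A) = 0.3929, P(B) = 0.6071
- P(D|A) = 0.0339, P(D|B) = 0.0425

Step 1: Find P(D)
P(D) = P(D|A)P(A) + P(D|B)P(B)
     = 0.0339 × 0.3929 + 0.0425 × 0.6071
     = 0.01331931 + 0.02580175
     = 0.03912106

Step 2: Apply Bayes' theorem
P(A|D) = P(D|A)P(A) / P(D)
       = 0.01331931 / 0.03912106
       = 0.3405


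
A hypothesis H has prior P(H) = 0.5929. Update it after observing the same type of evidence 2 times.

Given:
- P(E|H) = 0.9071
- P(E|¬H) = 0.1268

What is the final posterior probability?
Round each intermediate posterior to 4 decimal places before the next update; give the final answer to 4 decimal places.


Sequential Bayesian updating:

Initial prior: P(H) = 0.5929

Update 1:
  P(E) = 0.9071 × 0.5929 + 0.1268 × 0.4071 = 0.53781959 + 0.05162028 = 0.58943987
  P(H|E) = 0.53781959 / 0.58943987 = 0.9124

Update 2:
  P(E) = 0.9071 × 0.9124 + 0.1268 × 0.0876 = 0.82763804 + 0.01110768 = 0.83874572
  P(H|E) = 0.82763804 / 0.83874572 = 0.9868

Final posterior: 0.9868


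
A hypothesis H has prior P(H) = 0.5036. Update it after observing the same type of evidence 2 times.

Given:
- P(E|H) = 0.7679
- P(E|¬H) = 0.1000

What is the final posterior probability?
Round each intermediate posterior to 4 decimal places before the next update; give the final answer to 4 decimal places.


Sequential Bayesian updating:

Initial prior: P(H) = 0.5036

Update 1:
  P(E) = 0.7679 × 0.5036 + 0.1000 × 0.4964 = 0.38671444 + 0.04964000 = 0.43635444
  P(H|E) = 0.38671444 / 0.43635444 = 0.8862

Update 2:
  P(E) = 0.7679 × 0.8862 + 0.1000 × 0.1138 = 0.68051298 + 0.01138000 = 0.69189298
  P(H|E) = 0.68051298 / 0.69189298 = 0.9836

Final posterior: 0.9836


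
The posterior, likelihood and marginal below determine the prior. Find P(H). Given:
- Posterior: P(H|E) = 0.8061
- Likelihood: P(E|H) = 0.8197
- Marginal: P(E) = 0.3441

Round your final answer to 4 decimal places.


From Bayes' theorem: P(H|E) = P(E|H) × P(H) / P(E)

Rearranging for P(H):
P(H) = P(H|E) × P(E) / P(E|H)
     = 0.8061 × 0.3441 / 0.8197
     = 0.27737901 / 0.8197
     = 0.3384


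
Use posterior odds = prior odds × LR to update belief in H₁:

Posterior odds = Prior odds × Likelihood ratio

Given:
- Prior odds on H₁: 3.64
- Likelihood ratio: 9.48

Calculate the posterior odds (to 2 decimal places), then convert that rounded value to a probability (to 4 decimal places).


Step 1: Calculate posterior odds
Posterior odds = Prior odds × LR
               = 3.64 × 9.48
               = 34.51

Step 2: Convert to probability
P(H₁|E) = Posterior odds / (1 + Posterior odds)
       = 34.51 / (1 + 34.51)
       = 34.51 / 35.51
       = 0.9718

The evidence increased P(H₁) from 0.7845 to 0.9718.


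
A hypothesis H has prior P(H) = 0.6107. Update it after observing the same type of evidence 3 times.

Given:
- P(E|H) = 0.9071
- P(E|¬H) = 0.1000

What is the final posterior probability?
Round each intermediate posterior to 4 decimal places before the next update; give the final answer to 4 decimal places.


Sequential Bayesian updating:

Initial prior: P(H) = 0.6107

Update 1:
  P(E) = 0.9071 × 0.6107 + 0.1000 × 0.3893 = 0.55396597 + 0.03893000 = 0.59289597
  P(H|E) = 0.55396597 / 0.59289597 = 0.9343

Update 2:
  P(E) = 0.9071 × 0.9343 + 0.1000 × 0.0657 = 0.84750353 + 0.00657000 = 0.85407353
  P(H|E) = 0.84750353 / 0.85407353 = 0.9923

Update 3:
  P(E) = 0.9071 × 0.9923 + 0.1000 × 0.0077 = 0.90011533 + 0.00077000 = 0.90088533
  P(H|E) = 0.90011533 / 0.90088533 = 0.9991

Final posterior: 0.9991


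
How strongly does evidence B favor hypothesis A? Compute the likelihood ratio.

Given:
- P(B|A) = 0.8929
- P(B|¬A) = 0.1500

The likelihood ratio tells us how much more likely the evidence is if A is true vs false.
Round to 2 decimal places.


Likelihood Ratio (LR) = P(B|A) / P(B|¬A)

LR = 0.8929 / 0.1500
   = 5.95

The evidence is 5.95 times more likely if A is true than if A is false.
Because LR exceeds 1, B is evidence for A.


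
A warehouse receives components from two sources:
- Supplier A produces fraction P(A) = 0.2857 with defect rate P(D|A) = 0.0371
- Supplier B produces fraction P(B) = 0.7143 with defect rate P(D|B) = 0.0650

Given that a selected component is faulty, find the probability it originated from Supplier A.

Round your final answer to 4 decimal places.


Let A = from Supplier A, D = faulty

Given:
- P(A) = 0.2857, P(B) = 0.7143
- P(D|A) = 0.0371, P(D|B) = 0.0650

Step 1: Find P(D)
P(D) = P(D|A)P(A) + P(D|B)P(B)
     = 0.0371 × 0.2857 + 0.0650 × 0.7143
     = 0.01059947 + 0.04642950
     = 0.05702897

Step 2: Apply Bayes' theorem
P(A|D) = P(D|A)P(A) / P(D)
       = 0.01059947 / 0.05702897
       = 0.1859


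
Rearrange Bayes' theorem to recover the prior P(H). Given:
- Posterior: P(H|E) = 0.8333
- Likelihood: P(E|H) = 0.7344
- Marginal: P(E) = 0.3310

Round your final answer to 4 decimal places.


From Bayes' theorem: P(H|E) = P(E|H) × P(H) / P(E)

Rearranging for P(H):
P(H) = P(H|E) × P(E) / P(E|H)
     = 0.8333 × 0.3310 / 0.7344
     = 0.27582230 / 0.7344
     = 0.3756


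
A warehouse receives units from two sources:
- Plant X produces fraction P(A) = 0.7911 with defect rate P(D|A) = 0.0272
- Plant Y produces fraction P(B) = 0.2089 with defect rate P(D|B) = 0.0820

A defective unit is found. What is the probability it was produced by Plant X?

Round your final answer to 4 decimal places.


Let A = from Plant X, D = defective

Given:
- P(A) = 0.7911, P(B) = 0.2089
- P(D|A) = 0.0272, P(D|B) = 0.0820

Step 1: Find P(D)
P(D) = P(D|A)P(A) + P(D|B)P(B)
     = 0.0272 × 0.7911 + 0.0820 × 0.2089
     = 0.02151792 + 0.01712980
     = 0.03864772

Step 2: Apply Bayes' theorem
P(A|D) = P(D|A)P(A) / P(D)
       = 0.02151792 / 0.03864772
       = 0.5568


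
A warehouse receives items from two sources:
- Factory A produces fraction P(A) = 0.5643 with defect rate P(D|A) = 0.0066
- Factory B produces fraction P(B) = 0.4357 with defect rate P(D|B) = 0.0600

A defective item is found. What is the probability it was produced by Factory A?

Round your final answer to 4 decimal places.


Let A = from Factory A, D = defective

Given:
- P(A) = 0.5643, P(B) = 0.4357
- P(D|A) = 0.0066, P(D|B) = 0.0600

Step 1: Find P(D)
P(D) = P(D|A)P(A) + P(D|B)P(B)
     = 0.0066 × 0.5643 + 0.0600 × 0.4357
     = 0.00372438 + 0.02614200
     = 0.02986638

Step 2: Apply Bayes' theorem
P(A|D) = P(D|A)P(A) / P(D)
       = 0.00372438 / 0.02986638
       = 0.1247


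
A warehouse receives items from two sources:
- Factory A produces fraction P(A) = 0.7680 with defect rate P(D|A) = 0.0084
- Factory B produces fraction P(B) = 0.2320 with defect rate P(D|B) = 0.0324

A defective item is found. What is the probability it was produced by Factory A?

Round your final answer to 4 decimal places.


Let A = from Factory A, D = defective

Given:
- P(A) = 0.7680, P(B) = 0.2320
- P(D|A) = 0.0084, P(D|B) = 0.0324

Step 1: Find P(D)
P(D) = P(D|A)P(A) + P(D|B)P(B)
     = 0.0084 × 0.7680 + 0.0324 × 0.2320
     = 0.00645120 + 0.00751680
     = 0.01396800

Step 2: Apply Bayes' theorem
P(A|D) = P(D|A)P(A) / P(D)
       = 0.00645120 / 0.01396800
       = 0.4619


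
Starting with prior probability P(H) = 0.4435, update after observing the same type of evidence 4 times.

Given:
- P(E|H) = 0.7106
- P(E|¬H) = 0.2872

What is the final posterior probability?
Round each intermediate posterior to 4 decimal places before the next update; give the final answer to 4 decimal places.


Sequential Bayesian updating:

Initial prior: P(H) = 0.4435

Update 1:
  P(E) = 0.7106 × 0.4435 + 0.2872 × 0.5565 = 0.31515110 + 0.15982680 = 0.47497790
  P(H|E) = 0.31515110 / 0.47497790 = 0.6635

Update 2:
  P(E) = 0.7106 × 0.6635 + 0.2872 × 0.3365 = 0.47148310 + 0.09664280 = 0.56812590
  P(H|E) = 0.47148310 / 0.56812590 = 0.8299

Update 3:
  P(E) = 0.7106 × 0.8299 + 0.2872 × 0.1701 = 0.58972694 + 0.04885272 = 0.63857966
  P(H|E) = 0.58972694 / 0.63857966 = 0.9235

Update 4:
  P(E) = 0.7106 × 0.9235 + 0.2872 × 0.0765 = 0.65623910 + 0.02197080 = 0.67820990
  P(H|E) = 0.65623910 / 0.67820990 = 0.9676

Final posterior: 0.9676


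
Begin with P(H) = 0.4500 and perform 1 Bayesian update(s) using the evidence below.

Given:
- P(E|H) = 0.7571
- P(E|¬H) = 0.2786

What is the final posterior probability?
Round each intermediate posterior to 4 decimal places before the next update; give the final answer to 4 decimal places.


Sequential Bayesian updating:

Initial prior: P(H) = 0.4500

Update 1:
  P(E) = 0.7571 × 0.4500 + 0.2786 × 0.5500 = 0.34069500 + 0.15323000 = 0.49392500
  P(H|E) = 0.34069500 / 0.49392500 = 0.6898

Final posterior: 0.6898


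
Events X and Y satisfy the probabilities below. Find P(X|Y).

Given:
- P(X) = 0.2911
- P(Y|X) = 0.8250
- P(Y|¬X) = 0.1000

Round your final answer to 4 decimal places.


Bayes' theorem: P(X|Y) = P(Y|X) × P(X) / P(Y)

Step 1: Calculate P(Y) using law of total probability
P(Y) = P(Y|X)P(X) + P(Y|¬X)P(¬X)
     = 0.8250 × 0.2911 + 0.1000 × 0.7089
     = 0.24015750 + 0.07089000
     = 0.31104750

Step 2: Apply Bayes' theorem
P(X|Y) = P(Y|X) × P(X) / P(Y)
       = 0.24015750 / 0.31104750
       = 0.7721


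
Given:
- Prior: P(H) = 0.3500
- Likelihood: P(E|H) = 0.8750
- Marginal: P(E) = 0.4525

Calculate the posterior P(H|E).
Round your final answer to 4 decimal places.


Using Bayes' theorem:

P(H|E) = P(E|H) × P(H) / P(E)
       = 0.8750 × 0.3500 / 0.4525
       = 0.30625000 / 0.4525
       = 0.6768

The evidence strengthens our belief in H.
Prior: 0.3500 → Posterior: 0.6768


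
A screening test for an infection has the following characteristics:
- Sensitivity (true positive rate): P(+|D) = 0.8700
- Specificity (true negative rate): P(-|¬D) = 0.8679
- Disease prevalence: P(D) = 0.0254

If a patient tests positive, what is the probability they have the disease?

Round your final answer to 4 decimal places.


Let D = has disease, + = positive test

Given:
- P(D) = 0.0254 (prevalence)
- P(+|D) = 0.8700 (sensitivity)
- P(-|¬D) = 0.8679 (specificity)
- P(+|¬D) = 0.1321 (false positive rate = 1 - specificity)

Step 1: Find P(+)
P(+) = P(+|D)P(D) + P(+|¬D)P(¬D)
     = 0.8700 × 0.0254 + 0.1321 × 0.9746
     = 0.02209800 + 0.12874466
     = 0.15084266

Step 2: Apply Bayes' theorem for P(D|+)
P(D|+) = P(+|D)P(D) / P(+)
       = 0.02209800 / 0.15084266
       = 0.1465


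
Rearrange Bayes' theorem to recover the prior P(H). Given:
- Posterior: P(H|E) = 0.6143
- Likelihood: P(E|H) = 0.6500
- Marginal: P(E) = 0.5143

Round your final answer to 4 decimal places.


From Bayes' theorem: P(H|E) = P(E|H) × P(H) / P(E)

Rearranging for P(H):
P(H) = P(H|E) × P(E) / P(E|H)
     = 0.6143 × 0.5143 / 0.6500
     = 0.31593449 / 0.6500
     = 0.4861


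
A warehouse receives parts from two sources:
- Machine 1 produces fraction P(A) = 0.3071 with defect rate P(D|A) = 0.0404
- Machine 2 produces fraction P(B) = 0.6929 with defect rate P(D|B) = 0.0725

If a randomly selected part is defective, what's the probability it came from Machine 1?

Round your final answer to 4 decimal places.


Let A = from Machine 1, D = defective

Given:
- P(A) = 0.3071, P(B) = 0.6929
- P(D|A) = 0.0404, P(D|B) = 0.0725

Step 1: Find P(D)
P(D) = P(D|A)P(A) + P(D|B)P(B)
     = 0.0404 × 0.3071 + 0.0725 × 0.6929
     = 0.01240684 + 0.05023525
     = 0.06264209

Step 2: Apply Bayes' theorem
P(A|D) = P(D|A)P(A) / P(D)
       = 0.01240684 / 0.06264209
       = 0.1981


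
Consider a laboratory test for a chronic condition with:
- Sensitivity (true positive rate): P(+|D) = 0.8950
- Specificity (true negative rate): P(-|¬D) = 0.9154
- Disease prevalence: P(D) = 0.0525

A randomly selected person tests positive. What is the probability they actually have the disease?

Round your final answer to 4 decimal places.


Let D = has disease, + = positive test

Given:
- P(D) = 0.0525 (prevalence)
- P(+|D) = 0.8950 (sensitivity)
- P(-|¬D) = 0.9154 (specificity)
- P(+|¬D) = 0.0846 (false positive rate = 1 - specificity)

Step 1: Find P(+)
P(+) = P(+|D)P(D) + P(+|¬D)P(¬D)
     = 0.8950 × 0.0525 + 0.0846 × 0.9475
     = 0.04698750 + 0.08015850
     = 0.12714600

Step 2: Apply Bayes' theorem for P(D|+)
P(D|+) = P(+|D)P(D) / P(+)
       = 0.04698750 / 0.12714600
       = 0.3696


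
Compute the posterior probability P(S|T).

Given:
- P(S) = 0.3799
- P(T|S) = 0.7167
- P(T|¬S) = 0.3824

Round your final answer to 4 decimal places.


Bayes' theorem: P(S|T) = P(T|S) × P(S) / P(T)

Step 1: Calculate P(T) using law of total probability
P(T) = P(T|S)P(S) + P(T|¬S)P(¬S)
     = 0.7167 × 0.3799 + 0.3824 × 0.6201
     = 0.27227433 + 0.23712624
     = 0.50940057

Step 2: Apply Bayes' theorem
P(S|T) = P(T|S) × P(S) / P(T)
       = 0.27227433 / 0.50940057
       = 0.5345


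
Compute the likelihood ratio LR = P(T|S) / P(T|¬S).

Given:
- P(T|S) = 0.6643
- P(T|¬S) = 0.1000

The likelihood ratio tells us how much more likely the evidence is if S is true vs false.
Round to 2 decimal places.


Likelihood Ratio (LR) = P(T|S) / P(T|¬S)

LR = 0.6643 / 0.1000
   = 6.64

The evidence is 6.64 times more likely if S is true than if S is false.
Because LR exceeds 1, T is evidence for S.


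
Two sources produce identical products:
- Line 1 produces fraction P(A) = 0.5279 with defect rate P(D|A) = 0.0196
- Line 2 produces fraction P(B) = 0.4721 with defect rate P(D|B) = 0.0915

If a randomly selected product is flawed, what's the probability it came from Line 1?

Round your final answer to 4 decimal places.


Let A = from Line 1, D = flawed

Given:
- P(A) = 0.5279, P(B) = 0.4721
- P(D|A) = 0.0196, P(D|B) = 0.0915

Step 1: Find P(D)
P(D) = P(D|A)P(A) + P(D|B)P(B)
     = 0.0196 × 0.5279 + 0.0915 × 0.4721
     = 0.01034684 + 0.04319715
     = 0.05354399

Step 2: Apply Bayes' theorem
P(A|D) = P(D|A)P(A) / P(D)
       = 0.01034684 / 0.05354399
       = 0.1932


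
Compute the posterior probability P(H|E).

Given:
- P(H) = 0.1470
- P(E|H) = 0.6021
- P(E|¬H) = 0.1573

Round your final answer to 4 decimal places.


Bayes' theorem: P(H|E) = P(E|H) × P(H) / P(E)

Step 1: Calculate P(E) using law of total probability
P(E) = P(E|H)P(H) + P(E|¬H)P(¬H)
     = 0.6021 × 0.1470 + 0.1573 × 0.8530
     = 0.08850870 + 0.13417690
     = 0.22268560

Step 2: Apply Bayes' theorem
P(H|E) = P(E|H) × P(H) / P(E)
       = 0.08850870 / 0.22268560
       = 0.3975


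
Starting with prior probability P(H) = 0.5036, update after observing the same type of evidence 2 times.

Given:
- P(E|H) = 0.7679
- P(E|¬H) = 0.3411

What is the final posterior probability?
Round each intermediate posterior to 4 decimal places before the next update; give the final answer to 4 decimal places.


Sequential Bayesian updating:

Initial prior: P(H) = 0.5036

Update 1:
  P(E) = 0.7679 × 0.5036 + 0.3411 × 0.4964 = 0.38671444 + 0.16932204 = 0.55603648
  P(H|E) = 0.38671444 / 0.55603648 = 0.6955

Update 2:
  P(E) = 0.7679 × 0.6955 + 0.3411 × 0.3045 = 0.53407445 + 0.10386495 = 0.63793940
  P(H|E) = 0.53407445 / 0.63793940 = 0.8372

Final posterior: 0.8372


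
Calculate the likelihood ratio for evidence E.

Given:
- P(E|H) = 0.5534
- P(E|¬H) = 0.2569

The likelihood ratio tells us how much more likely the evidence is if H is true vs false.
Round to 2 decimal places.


Likelihood Ratio (LR) = P(E|H) / P(E|¬H)

LR = 0.5534 / 0.2569
   = 2.15

The evidence is 2.15 times more likely if H is true than if H is false.
LR > 1, so observing E raises the odds in favor of H.


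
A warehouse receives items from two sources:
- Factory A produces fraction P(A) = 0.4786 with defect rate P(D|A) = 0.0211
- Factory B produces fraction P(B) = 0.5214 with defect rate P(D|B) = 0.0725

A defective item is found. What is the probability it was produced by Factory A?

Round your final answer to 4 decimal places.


Let A = from Factory A, D = defective

Given:
- P(A) = 0.4786, P(B) = 0.5214
- P(D|A) = 0.0211, P(D|B) = 0.0725

Step 1: Find P(D)
P(D) = P(D|A)P(A) + P(D|B)P(B)
     = 0.0211 × 0.4786 + 0.0725 × 0.5214
     = 0.01009846 + 0.03780150
     = 0.04789996

Step 2: Apply Bayes' theorem
P(A|D) = P(D|A)P(A) / P(D)
       = 0.01009846 / 0.04789996
       = 0.2108


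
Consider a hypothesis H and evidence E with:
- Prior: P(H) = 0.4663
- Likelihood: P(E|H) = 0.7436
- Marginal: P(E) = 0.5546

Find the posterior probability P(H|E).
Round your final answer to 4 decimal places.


Using Bayes' theorem:

P(H|E) = P(E|H) × P(H) / P(E)
       = 0.7436 × 0.4663 / 0.5546
       = 0.34674068 / 0.5546
       = 0.6252

The evidence strengthens our belief in H.
Prior: 0.4663 → Posterior: 0.6252


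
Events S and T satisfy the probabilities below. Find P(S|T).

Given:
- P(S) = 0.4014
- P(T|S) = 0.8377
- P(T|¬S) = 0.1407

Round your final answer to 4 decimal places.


Bayes' theorem: P(S|T) = P(T|S) × P(S) / P(T)

Step 1: Calculate P(T) using law of total probability
P(T) = P(T|S)P(S) + P(T|¬S)P(¬S)
     = 0.8377 × 0.4014 + 0.1407 × 0.5986
     = 0.33625278 + 0.08422302
     = 0.42047580

Step 2: Apply Bayes' theorem
P(S|T) = P(T|S) × P(S) / P(T)
       = 0.33625278 / 0.42047580
       = 0.7997
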